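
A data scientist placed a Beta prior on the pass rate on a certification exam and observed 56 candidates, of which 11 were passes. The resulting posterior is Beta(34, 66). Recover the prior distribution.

Beta is conjugate to the binomial likelihood: posterior = Beta(α+s, β+f).
So α = 34 − 11 = 23 and β = 66 − 45 = 21.

Beta(23, 21)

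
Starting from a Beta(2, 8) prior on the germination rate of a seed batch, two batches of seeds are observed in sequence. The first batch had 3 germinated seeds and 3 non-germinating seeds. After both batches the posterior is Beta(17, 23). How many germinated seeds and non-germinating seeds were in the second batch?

Because Beta–binomial updating is additive in the counts, the combined data contributed (α_post−α_prior, β_post−β_prior) successes and failures.
Total across both batches: 17−2=15 germinated seeds, 23−8=15 non-germinating seeds.
Subtract the first batch: 15−3=12 germinated seeds and 15−3=12 non-germinating seeds.

12 germinated seeds and 12 non-germinating seeds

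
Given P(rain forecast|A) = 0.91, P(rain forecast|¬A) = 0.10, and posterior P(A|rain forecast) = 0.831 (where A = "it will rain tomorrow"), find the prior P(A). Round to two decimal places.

Bayes' rule in odds form gives O(A|E) = O(A)·[P(E|A)/P(E|¬A)], hence O(A) = O(A|E)/LR.
Posterior odds = 0.831/(1−0.831) = 4.9172. LR = 0.91/0.10 = 9.1000.
Prior odds = 4.9172/9.1000 = 0.5404, so P(A) = 0.5404/(1+0.5404) ≈ 0.35.

P(A) = 0.35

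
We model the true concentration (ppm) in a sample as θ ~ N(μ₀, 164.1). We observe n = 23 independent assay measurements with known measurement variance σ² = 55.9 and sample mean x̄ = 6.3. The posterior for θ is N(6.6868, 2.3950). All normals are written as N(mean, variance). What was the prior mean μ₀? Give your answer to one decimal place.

The posterior mean is a precision-weighted average: μ_n = (τ₀μ₀ + τ_data·x̄)/(τ₀+τ_data), with τ₀=1/σ₀² and τ_data=n/σ².
Here τ₀ = 1/164.1 = 0.006094 and τ_data = 23/55.9 = 0.411449, so τ_n = 0.417543.
Rearranging for μ₀: μ₀ = (μ_n·τ_n − τ_data·x̄)/τ₀ = (6.6868·0.417543 − 0.411449·6.3) / 0.006094 = 0.199898/0.006094 ≈ 32.8.

μ₀ = 32.8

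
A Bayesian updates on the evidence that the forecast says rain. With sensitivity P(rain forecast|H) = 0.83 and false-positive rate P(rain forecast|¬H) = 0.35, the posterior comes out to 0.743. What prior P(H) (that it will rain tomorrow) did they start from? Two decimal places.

Bayes' rule in odds form gives O(H|E) = O(H)·[P(E|H)/P(E|¬H)], hence O(H) = O(H|E)/LR.
Posterior odds = 0.743/(1−0.743) = 2.8911. LR = 0.83/0.35 = 2.3714.
Prior odds = 2.8911/2.3714 = 1.2192, so P(H) = 1.2192/(1+1.2192) ≈ 0.55.

P(H) = 0.55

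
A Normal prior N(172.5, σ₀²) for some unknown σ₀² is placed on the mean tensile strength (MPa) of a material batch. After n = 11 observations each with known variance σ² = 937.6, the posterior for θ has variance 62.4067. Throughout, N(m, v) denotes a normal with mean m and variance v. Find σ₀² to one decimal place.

σ₀² = 233.0

For the Normal–Normal model with known σ², precisions add: τ_n = τ₀ + n/σ².
So 1/σ₀² = 1/62.4067 − 11/937.6 = 0.016024 − 0.011732 = 0.004292.
Hence σ₀² = 1/0.004292 ≈ 233.0.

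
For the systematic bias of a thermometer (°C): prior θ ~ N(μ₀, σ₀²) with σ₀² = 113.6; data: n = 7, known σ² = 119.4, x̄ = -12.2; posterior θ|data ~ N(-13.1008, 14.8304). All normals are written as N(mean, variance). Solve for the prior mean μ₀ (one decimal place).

μ₀ = -19.1

With known observation variance, the Normal–Normal posterior has precision τ_n = τ₀ + n/σ² and mean μ_n = (τ₀μ₀ + (n/σ²)x̄)/τ_n.
Here τ₀ = 1/113.6 = 0.008803 and τ_data = 7/119.4 = 0.058626, so τ_n = 0.067429.
Rearranging for μ₀: μ₀ = (μ_n·τ_n − τ_data·x̄)/τ₀ = (-13.1008·0.067429 − 0.058626·-12.2) / 0.008803 = -0.168137/0.008803 ≈ -19.1.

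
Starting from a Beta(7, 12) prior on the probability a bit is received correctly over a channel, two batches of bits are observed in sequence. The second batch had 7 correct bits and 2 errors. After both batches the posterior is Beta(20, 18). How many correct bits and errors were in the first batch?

6 correct bits and 4 errors

Because Beta–binomial updating is additive in the counts, the combined data contributed (α_post−α_prior, β_post−β_prior) successes and failures.
Total across both batches: 20−7=13 correct bits, 18−12=6 errors.
Subtract the second batch: 13−7=6 correct bits and 6−2=4 errors.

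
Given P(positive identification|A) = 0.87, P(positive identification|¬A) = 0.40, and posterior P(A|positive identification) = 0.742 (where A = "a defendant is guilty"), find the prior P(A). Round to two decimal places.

P(A) = 0.57

In odds form, posterior odds = prior odds × likelihood ratio, so prior odds = posterior odds ÷ LR.
Posterior odds = 0.742/(1−0.742) = 2.8760. LR = 0.87/0.40 = 2.1750.
Prior odds = 2.8760/2.1750 = 1.3223, so P(A) = 1.3223/(1+1.3223) ≈ 0.57.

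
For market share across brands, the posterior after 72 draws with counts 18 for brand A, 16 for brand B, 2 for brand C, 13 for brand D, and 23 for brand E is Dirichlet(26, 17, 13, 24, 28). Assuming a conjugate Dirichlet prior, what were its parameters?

Dirichlet(8, 1, 11, 11, 5)

For a Dirichlet(α) prior with multinomial counts c, the posterior is Dirichlet(α + c) componentwise.
Subtract each count from the matching posterior parameter: 26−18=8, 17−16=1, 13−2=11, 24−13=11, 28−23=5.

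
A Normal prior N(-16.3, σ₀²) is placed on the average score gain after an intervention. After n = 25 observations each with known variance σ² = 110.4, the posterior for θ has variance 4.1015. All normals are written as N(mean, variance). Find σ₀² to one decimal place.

σ₀² = 57.6

Posterior precision equals prior precision plus data precision: 1/σ_n² = 1/σ₀² + n/σ².
So 1/σ₀² = 1/4.1015 − 25/110.4 = 0.243813 − 0.226449 = 0.017364.
Hence σ₀² = 1/0.017364 ≈ 57.6.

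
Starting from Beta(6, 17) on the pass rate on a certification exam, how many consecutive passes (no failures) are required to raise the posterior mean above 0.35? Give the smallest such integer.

k = 4

After k passes and 0 failures the posterior is Beta(6+k, 17), with mean (6+k)/(6+17+k).
Set (6+k)/(23+k) > 0.35 and solve: k > (0.35·23 − 6)/(1 − 0.35) = 3.154.
The smallest integer exceeding 3.154 is 4, and checking k=4: (10)/(27) = 0.3704 > 0.35.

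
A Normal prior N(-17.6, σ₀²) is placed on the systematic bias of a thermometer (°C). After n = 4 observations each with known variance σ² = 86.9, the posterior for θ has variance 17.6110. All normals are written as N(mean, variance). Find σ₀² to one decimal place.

σ₀² = 93.0

For the Normal–Normal model with known σ², precisions add: τ_n = τ₀ + n/σ².
So 1/σ₀² = 1/17.6110 − 4/86.9 = 0.056783 − 0.046030 = 0.010753.
Hence σ₀² = 1/0.010753 ≈ 93.0.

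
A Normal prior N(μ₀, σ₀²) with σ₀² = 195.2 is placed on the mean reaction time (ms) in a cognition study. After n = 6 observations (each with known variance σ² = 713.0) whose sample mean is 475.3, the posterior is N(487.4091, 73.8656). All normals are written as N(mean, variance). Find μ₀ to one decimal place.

μ₀ = 507.3

The posterior mean is a precision-weighted average: μ_n = (τ₀μ₀ + τ_data·x̄)/(τ₀+τ_data), with τ₀=1/σ₀² and τ_data=n/σ².
Here τ₀ = 1/195.2 = 0.005123 and τ_data = 6/713.0 = 0.008415, so τ_n = 0.013538.
Rearranging for μ₀: μ₀ = (μ_n·τ_n − τ_data·x̄)/τ₀ = (487.4091·0.013538 − 0.008415·475.3) / 0.005123 = 2.598895/0.005123 ≈ 507.3.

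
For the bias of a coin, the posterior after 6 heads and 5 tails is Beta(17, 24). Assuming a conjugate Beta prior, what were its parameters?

Beta(11, 19)

A Beta(α, β) prior with s successes and f failures in binomial data gives a Beta(α+s, β+f) posterior.
Subtract the data counts: 17−6=11, 24−5=19.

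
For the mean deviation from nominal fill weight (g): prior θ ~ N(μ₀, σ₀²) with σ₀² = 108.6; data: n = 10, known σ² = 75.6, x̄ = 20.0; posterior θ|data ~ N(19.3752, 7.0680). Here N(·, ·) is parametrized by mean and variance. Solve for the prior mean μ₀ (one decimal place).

μ₀ = 10.4

With known observation variance, the Normal–Normal posterior has precision τ_n = τ₀ + n/σ² and mean μ_n = (τ₀μ₀ + (n/σ²)x̄)/τ_n.
Here τ₀ = 1/108.6 = 0.009208 and τ_data = 10/75.6 = 0.132275, so τ_n = 0.141483.
Rearranging for μ₀: μ₀ = (μ_n·τ_n − τ_data·x̄)/τ₀ = (19.3752·0.141483 − 0.132275·20.0) / 0.009208 = 0.095761/0.009208 ≈ 10.4.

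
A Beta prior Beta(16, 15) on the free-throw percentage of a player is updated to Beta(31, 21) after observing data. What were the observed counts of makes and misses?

15 makes and 6 misses

Beta is conjugate to the binomial likelihood: posterior = Beta(α+s, β+f).
Match parameters: s=31−16=15, f=21−15=6.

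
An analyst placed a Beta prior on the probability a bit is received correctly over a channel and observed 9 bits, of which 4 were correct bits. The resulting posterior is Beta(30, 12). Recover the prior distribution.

Beta(26, 7)

Under Beta–binomial conjugacy the posterior parameters are (a+s, b+f).
Subtract the data counts: 30−4=26, 12−5=7.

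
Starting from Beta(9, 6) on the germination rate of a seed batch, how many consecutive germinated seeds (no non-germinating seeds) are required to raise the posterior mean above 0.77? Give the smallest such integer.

After k germinated seeds and 0 non-germinating seeds the posterior is Beta(9+k, 6), with mean (9+k)/(9+6+k).
Set (9+k)/(15+k) > 0.77 and solve: k > (0.77·15 − 9)/(1 − 0.77) = 11.087.
The smallest integer exceeding 11.087 is 12.

k = 12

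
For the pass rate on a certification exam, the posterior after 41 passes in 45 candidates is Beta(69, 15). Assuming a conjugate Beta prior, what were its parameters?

A Beta(α, β) prior with s successes and f failures in binomial data gives a Beta(α+s, β+f) posterior.
So α = 69 − 41 = 28 and β = 15 − 4 = 11.

Beta(28, 11)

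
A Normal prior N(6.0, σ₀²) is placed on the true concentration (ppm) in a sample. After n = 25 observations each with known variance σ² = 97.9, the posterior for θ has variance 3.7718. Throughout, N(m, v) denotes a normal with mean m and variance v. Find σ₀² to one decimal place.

σ₀² = 102.4

Posterior precision equals prior precision plus data precision: 1/σ_n² = 1/σ₀² + n/σ².
So 1/σ₀² = 1/3.7718 − 25/97.9 = 0.265125 − 0.255363 = 0.009762.
Hence σ₀² = 1/0.009762 ≈ 102.4.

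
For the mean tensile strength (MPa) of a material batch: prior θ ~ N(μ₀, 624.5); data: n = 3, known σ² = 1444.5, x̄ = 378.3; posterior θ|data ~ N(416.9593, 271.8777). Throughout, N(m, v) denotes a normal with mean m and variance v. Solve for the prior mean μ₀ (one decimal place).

μ₀ = 467.1

The posterior mean is a precision-weighted average: μ_n = (τ₀μ₀ + τ_data·x̄)/(τ₀+τ_data), with τ₀=1/σ₀² and τ_data=n/σ².
Here τ₀ = 1/624.5 = 0.001601 and τ_data = 3/1444.5 = 0.002077, so τ_n = 0.003678.
Rearranging for μ₀: μ₀ = (μ_n·τ_n − τ_data·x̄)/τ₀ = (416.9593·0.003678 − 0.002077·378.3) / 0.001601 = 0.747847/0.001601 ≈ 467.1.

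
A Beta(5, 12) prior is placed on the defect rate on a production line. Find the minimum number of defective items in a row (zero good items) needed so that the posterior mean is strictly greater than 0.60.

k = 14

After k defective items and 0 good items the posterior is Beta(5+k, 12), with mean (5+k)/(5+12+k).
Set (5+k)/(17+k) > 0.60 and solve: k > (0.60·17 − 5)/(1 − 0.60) = 13.000.
The smallest integer exceeding 13.000 is 14.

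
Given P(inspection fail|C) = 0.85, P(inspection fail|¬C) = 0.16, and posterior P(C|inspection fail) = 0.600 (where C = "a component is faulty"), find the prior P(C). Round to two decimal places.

P(C) = 0.22

In odds form, posterior odds = prior odds × likelihood ratio, so prior odds = posterior odds ÷ LR.
Posterior odds = 0.600/(1−0.600) = 1.5000. LR = 0.85/0.16 = 5.3125.
Prior odds = 1.5000/5.3125 = 0.2824, so P(C) = 0.2824/(1+0.2824) ≈ 0.22.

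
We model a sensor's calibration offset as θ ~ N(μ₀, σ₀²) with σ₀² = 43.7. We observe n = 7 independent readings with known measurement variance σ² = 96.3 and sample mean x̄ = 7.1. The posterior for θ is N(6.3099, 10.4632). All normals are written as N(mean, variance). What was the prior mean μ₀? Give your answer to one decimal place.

With known observation variance, the Normal–Normal posterior has precision τ_n = τ₀ + n/σ² and mean μ_n = (τ₀μ₀ + (n/σ²)x̄)/τ_n.
Here τ₀ = 1/43.7 = 0.022883 and τ_data = 7/96.3 = 0.072690, so τ_n = 0.095573.
Rearranging for μ₀: μ₀ = (μ_n·τ_n − τ_data·x̄)/τ₀ = (6.3099·0.095573 − 0.072690·7.1) / 0.022883 = 0.086957/0.022883 ≈ 3.8.

μ₀ = 3.8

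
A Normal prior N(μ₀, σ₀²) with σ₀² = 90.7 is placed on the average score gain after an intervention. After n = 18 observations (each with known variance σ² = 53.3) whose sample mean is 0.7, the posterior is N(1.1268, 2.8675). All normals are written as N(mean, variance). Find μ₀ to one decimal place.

μ₀ = 14.2

With known observation variance, the Normal–Normal posterior has precision τ_n = τ₀ + n/σ² and mean μ_n = (τ₀μ₀ + (n/σ²)x̄)/τ_n.
Here τ₀ = 1/90.7 = 0.011025 and τ_data = 18/53.3 = 0.337711, so τ_n = 0.348736.
Rearranging for μ₀: μ₀ = (μ_n·τ_n − τ_data·x̄)/τ₀ = (1.1268·0.348736 − 0.337711·0.7) / 0.011025 = 0.156558/0.011025 ≈ 14.2.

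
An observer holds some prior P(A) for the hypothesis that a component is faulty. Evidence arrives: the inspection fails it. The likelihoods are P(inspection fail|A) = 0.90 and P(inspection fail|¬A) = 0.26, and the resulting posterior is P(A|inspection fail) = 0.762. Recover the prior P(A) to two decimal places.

P(A) = 0.48

Bayes' rule in odds form gives O(A|E) = O(A)·[P(E|A)/P(E|¬A)], hence O(A) = O(A|E)/LR.
Posterior odds = 0.762/(1−0.762) = 3.2017. LR = 0.90/0.26 = 3.4615.
Prior odds = 3.2017/3.4615 = 0.9249, so P(A) = 0.9249/(1+0.9249) ≈ 0.48.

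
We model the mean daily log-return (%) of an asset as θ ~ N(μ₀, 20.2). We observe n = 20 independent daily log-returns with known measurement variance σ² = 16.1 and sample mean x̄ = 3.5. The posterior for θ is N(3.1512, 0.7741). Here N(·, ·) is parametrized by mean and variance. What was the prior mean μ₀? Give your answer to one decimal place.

μ₀ = -5.6

The posterior mean is a precision-weighted average: μ_n = (τ₀μ₀ + τ_data·x̄)/(τ₀+τ_data), with τ₀=1/σ₀² and τ_data=n/σ².
Here τ₀ = 1/20.2 = 0.049505 and τ_data = 20/16.1 = 1.242236, so τ_n = 1.291741.
Rearranging for μ₀: μ₀ = (μ_n·τ_n − τ_data·x̄)/τ₀ = (3.1512·1.291741 − 1.242236·3.5) / 0.049505 = -0.277292/0.049505 ≈ -5.6.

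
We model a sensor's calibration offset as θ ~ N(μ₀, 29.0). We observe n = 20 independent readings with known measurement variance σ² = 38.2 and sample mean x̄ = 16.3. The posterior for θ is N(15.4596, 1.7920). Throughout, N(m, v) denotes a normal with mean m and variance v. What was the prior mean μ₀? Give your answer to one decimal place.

μ₀ = 2.7

The posterior mean is a precision-weighted average: μ_n = (τ₀μ₀ + τ_data·x̄)/(τ₀+τ_data), with τ₀=1/σ₀² and τ_data=n/σ².
Here τ₀ = 1/29.0 = 0.034483 and τ_data = 20/38.2 = 0.523560, so τ_n = 0.558043.
Rearranging for μ₀: μ₀ = (μ_n·τ_n − τ_data·x̄)/τ₀ = (15.4596·0.558043 − 0.523560·16.3) / 0.034483 = 0.093094/0.034483 ≈ 2.7.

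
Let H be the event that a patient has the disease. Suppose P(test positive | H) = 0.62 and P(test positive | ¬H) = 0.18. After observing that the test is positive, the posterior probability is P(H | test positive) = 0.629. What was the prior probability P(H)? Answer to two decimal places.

Bayes' rule in odds form gives O(H|E) = O(H)·[P(E|H)/P(E|¬H)], hence O(H) = O(H|E)/LR.
Posterior odds = 0.629/(1−0.629) = 1.6954. LR = 0.62/0.18 = 3.4444.
Prior odds = 1.6954/3.4444 = 0.4922, so P(H) = 0.4922/(1+0.4922) ≈ 0.33.

P(H) = 0.33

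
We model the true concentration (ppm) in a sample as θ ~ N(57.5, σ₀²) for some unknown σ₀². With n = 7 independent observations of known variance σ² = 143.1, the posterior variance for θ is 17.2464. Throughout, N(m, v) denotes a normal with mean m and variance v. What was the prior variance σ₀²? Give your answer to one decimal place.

For the Normal–Normal model with known σ², precisions add: τ_n = τ₀ + n/σ².
So 1/σ₀² = 1/17.2464 − 7/143.1 = 0.057983 − 0.048917 = 0.009066.
Hence σ₀² = 1/0.009066 ≈ 110.3.

σ₀² = 110.3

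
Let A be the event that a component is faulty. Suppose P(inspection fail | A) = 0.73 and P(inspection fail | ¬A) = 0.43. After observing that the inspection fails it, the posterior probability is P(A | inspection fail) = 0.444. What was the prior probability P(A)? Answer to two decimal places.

P(A) = 0.32

Bayes' rule in odds form gives O(A|E) = O(A)·[P(E|A)/P(E|¬A)], hence O(A) = O(A|E)/LR.
Posterior odds = 0.444/(1−0.444) = 0.7986. LR = 0.73/0.43 = 1.6977.
Prior odds = 0.7986/1.6977 = 0.4704, so P(A) = 0.4704/(1+0.4704) ≈ 0.32.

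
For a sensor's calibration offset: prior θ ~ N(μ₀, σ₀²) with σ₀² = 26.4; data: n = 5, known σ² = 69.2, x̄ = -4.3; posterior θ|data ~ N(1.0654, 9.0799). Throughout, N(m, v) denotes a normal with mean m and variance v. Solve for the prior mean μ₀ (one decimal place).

With known observation variance, the Normal–Normal posterior has precision τ_n = τ₀ + n/σ² and mean μ_n = (τ₀μ₀ + (n/σ²)x̄)/τ_n.
Here τ₀ = 1/26.4 = 0.037879 and τ_data = 5/69.2 = 0.072254, so τ_n = 0.110133.
Rearranging for μ₀: μ₀ = (μ_n·τ_n − τ_data·x̄)/τ₀ = (1.0654·0.110133 − 0.072254·-4.3) / 0.037879 = 0.428028/0.037879 ≈ 11.3.

μ₀ = 11.3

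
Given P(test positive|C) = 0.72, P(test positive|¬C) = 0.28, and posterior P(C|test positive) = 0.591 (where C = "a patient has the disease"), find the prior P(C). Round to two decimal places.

P(C) = 0.36

Bayes' rule in odds form gives O(C|E) = O(C)·[P(E|C)/P(E|¬C)], hence O(C) = O(C|E)/LR.
Posterior odds = 0.591/(1−0.591) = 1.4450. LR = 0.72/0.28 = 2.5714.
Prior odds = 1.4450/2.5714 = 0.5620, so P(C) = 0.5620/(1+0.5620) ≈ 0.36.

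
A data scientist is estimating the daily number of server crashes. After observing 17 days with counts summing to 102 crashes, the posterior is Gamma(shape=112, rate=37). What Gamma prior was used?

Gamma(shape=10, rate=20)

Gamma–Poisson conjugacy: posterior shape = α + Σxᵢ, posterior rate = β + n.
So α = 112 − 102 = 10 and β = 37 − 17 = 20.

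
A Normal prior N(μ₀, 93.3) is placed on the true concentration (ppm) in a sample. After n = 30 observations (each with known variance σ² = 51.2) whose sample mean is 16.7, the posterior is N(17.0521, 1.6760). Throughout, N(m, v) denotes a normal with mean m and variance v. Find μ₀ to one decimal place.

With known observation variance, the Normal–Normal posterior has precision τ_n = τ₀ + n/σ² and mean μ_n = (τ₀μ₀ + (n/σ²)x̄)/τ_n.
Here τ₀ = 1/93.3 = 0.010718 and τ_data = 30/51.2 = 0.585938, so τ_n = 0.596656.
Rearranging for μ₀: μ₀ = (μ_n·τ_n − τ_data·x̄)/τ₀ = (17.0521·0.596656 − 0.585938·16.7) / 0.010718 = 0.389073/0.010718 ≈ 36.3.

μ₀ = 36.3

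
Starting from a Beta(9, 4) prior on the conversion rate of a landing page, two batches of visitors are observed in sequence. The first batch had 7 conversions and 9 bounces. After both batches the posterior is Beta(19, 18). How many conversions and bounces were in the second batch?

Sequential conjugate updates are equivalent to a single update on the pooled data, so total successes = posterior α − prior α and total failures = posterior β − prior β.
Total across both batches: 19−9=10 conversions, 18−4=14 bounces.
Subtract the first batch: 10−7=3 conversions and 14−9=5 bounces.

3 conversions and 5 bounces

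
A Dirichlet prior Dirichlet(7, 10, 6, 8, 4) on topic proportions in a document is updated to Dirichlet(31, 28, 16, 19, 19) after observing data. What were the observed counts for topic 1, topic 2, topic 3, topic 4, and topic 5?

For a Dirichlet(α) prior with multinomial counts c, the posterior is Dirichlet(α + c) componentwise.
Counts are posterior − prior componentwise: 31−7=24, 28−10=18, 16−6=10, 19−8=11, 19−4=15.

counts (24, 18, 10, 11, 15)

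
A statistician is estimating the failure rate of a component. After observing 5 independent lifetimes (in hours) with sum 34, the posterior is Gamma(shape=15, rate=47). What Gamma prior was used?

Gamma(shape=10, rate=13)

Gamma–exponential conjugacy: posterior shape = α + n, posterior rate = β + Σtᵢ.
So α = 15 − 5 = 10 and β = 47 − 34 = 13.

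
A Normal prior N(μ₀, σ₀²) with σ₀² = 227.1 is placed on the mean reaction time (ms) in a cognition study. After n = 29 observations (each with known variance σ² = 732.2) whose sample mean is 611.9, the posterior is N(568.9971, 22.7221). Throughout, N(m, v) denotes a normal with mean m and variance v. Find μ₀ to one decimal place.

μ₀ = 183.1

The posterior mean is a precision-weighted average: μ_n = (τ₀μ₀ + τ_data·x̄)/(τ₀+τ_data), with τ₀=1/σ₀² and τ_data=n/σ².
Here τ₀ = 1/227.1 = 0.004403 and τ_data = 29/732.2 = 0.039607, so τ_n = 0.044010.
Rearranging for μ₀: μ₀ = (μ_n·τ_n − τ_data·x̄)/τ₀ = (568.9971·0.044010 − 0.039607·611.9) / 0.004403 = 0.806039/0.004403 ≈ 183.1.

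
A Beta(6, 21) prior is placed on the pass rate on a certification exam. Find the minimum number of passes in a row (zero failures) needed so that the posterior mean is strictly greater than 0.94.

After k passes and 0 failures the posterior is Beta(6+k, 21), with mean (6+k)/(6+21+k).
Set (6+k)/(27+k) > 0.94 and solve: k > (0.94·27 − 6)/(1 − 0.94) = 323.000.
The smallest integer exceeding 323.000 is 324.

k = 324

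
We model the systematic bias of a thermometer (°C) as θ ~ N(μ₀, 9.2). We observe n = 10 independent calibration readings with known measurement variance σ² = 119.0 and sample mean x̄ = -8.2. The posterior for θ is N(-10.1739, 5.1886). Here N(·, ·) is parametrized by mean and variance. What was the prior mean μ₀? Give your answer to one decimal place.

With known observation variance, the Normal–Normal posterior has precision τ_n = τ₀ + n/σ² and mean μ_n = (τ₀μ₀ + (n/σ²)x̄)/τ_n.
Here τ₀ = 1/9.2 = 0.108696 and τ_data = 10/119.0 = 0.084034, so τ_n = 0.192730.
Rearranging for μ₀: μ₀ = (μ_n·τ_n − τ_data·x̄)/τ₀ = (-10.1739·0.192730 − 0.084034·-8.2) / 0.108696 = -1.271737/0.108696 ≈ -11.7.

μ₀ = -11.7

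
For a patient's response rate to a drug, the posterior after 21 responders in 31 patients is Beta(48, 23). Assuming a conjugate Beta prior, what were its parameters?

Under Beta–binomial conjugacy the posterior parameters are (a+s, b+f).
So a = 48 − 21 = 27 and b = 23 − 10 = 13.

Beta(27, 13)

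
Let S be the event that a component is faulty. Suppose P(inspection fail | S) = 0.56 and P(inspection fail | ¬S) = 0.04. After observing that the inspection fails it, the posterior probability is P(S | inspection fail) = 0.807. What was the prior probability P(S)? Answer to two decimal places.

Bayes' rule in odds form gives O(S|E) = O(S)·[P(E|S)/P(E|¬S)], hence O(S) = O(S|E)/LR.
Posterior odds = 0.807/(1−0.807) = 4.1813. LR = 0.56/0.04 = 14.0000.
Prior odds = 4.1813/14.0000 = 0.2987, so P(S) = 0.2987/(1+0.2987) ≈ 0.23.

P(S) = 0.23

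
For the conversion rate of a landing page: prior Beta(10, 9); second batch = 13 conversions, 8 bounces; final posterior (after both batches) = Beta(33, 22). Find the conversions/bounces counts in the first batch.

10 conversions and 5 bounces

Sequential conjugate updates are equivalent to a single update on the pooled data, so total successes = posterior α − prior α and total failures = posterior β − prior β.
Total across both batches: 33−10=23 conversions, 22−9=13 bounces.
Subtract the second batch: 23−13=10 conversions and 13−8=5 bounces.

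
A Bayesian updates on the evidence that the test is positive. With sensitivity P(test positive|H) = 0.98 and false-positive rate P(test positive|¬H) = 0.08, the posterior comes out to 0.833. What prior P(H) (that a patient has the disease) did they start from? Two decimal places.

P(H) = 0.29

In odds form, posterior odds = prior odds × likelihood ratio, so prior odds = posterior odds ÷ LR.
Posterior odds = 0.833/(1−0.833) = 4.9880. LR = 0.98/0.08 = 12.2500.
Prior odds = 4.9880/12.2500 = 0.4072, so P(H) = 0.4072/(1+0.4072) ≈ 0.29.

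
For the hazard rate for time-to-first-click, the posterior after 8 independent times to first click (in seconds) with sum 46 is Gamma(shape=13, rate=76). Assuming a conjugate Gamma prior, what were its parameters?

For an exponential likelihood with a Gamma(α, β) prior on the rate, n observations with total T give posterior Gamma(α+n, β+T).
So α = 13 − 8 = 5 and β = 76 − 46 = 30.

Gamma(shape=5, rate=30)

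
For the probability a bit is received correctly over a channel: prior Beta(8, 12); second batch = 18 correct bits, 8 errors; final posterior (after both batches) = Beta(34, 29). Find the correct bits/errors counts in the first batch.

Because Beta–binomial updating is additive in the counts, the combined data contributed (α_post−α_prior, β_post−β_prior) successes and failures.
Total across both batches: 34−8=26 correct bits, 29−12=17 errors.
Subtract the second batch: 26−18=8 correct bits and 17−8=9 errors.

8 correct bits and 9 errors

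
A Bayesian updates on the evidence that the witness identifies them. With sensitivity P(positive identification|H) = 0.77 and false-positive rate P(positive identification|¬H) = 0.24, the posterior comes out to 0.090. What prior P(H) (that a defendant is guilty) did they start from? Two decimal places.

In odds form, posterior odds = prior odds × likelihood ratio, so prior odds = posterior odds ÷ LR.
Posterior odds = 0.090/(1−0.090) = 0.0989. LR = 0.77/0.24 = 3.2083.
Prior odds = 0.0989/3.2083 = 0.0308, so P(H) = 0.0308/(1+0.0308) ≈ 0.03.

P(H) = 0.03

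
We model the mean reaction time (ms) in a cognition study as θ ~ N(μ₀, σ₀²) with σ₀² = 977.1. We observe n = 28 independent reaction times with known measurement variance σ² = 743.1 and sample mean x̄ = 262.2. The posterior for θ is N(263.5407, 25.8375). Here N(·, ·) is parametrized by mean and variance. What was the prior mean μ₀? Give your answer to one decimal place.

With known observation variance, the Normal–Normal posterior has precision τ_n = τ₀ + n/σ² and mean μ_n = (τ₀μ₀ + (n/σ²)x̄)/τ_n.
Here τ₀ = 1/977.1 = 0.001023 and τ_data = 28/743.1 = 0.037680, so τ_n = 0.038703.
Rearranging for μ₀: μ₀ = (μ_n·τ_n − τ_data·x̄)/τ₀ = (263.5407·0.038703 − 0.037680·262.2) / 0.001023 = 0.320120/0.001023 ≈ 312.9.

μ₀ = 312.9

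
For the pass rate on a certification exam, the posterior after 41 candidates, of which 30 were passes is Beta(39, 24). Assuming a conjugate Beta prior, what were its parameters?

Beta(9, 13)

Under Beta–binomial conjugacy the posterior parameters are (a+s, b+f).
Subtract the data counts: 39−30=9, 24−11=13.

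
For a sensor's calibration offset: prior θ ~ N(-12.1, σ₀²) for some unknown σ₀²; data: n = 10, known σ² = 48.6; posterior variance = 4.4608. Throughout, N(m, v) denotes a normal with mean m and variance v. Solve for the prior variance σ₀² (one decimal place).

For the Normal–Normal model with known σ², precisions add: τ_n = τ₀ + n/σ².
So 1/σ₀² = 1/4.4608 − 10/48.6 = 0.224175 − 0.205761 = 0.018414.
Hence σ₀² = 1/0.018414 ≈ 54.3.

σ₀² = 54.3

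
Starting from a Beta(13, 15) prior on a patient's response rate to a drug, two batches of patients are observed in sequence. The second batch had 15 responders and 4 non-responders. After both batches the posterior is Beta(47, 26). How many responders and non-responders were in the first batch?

Because Beta–binomial updating is additive in the counts, the combined data contributed (α_post−α_prior, β_post−β_prior) successes and failures.
Total across both batches: 47−13=34 responders, 26−15=11 non-responders.
Subtract the second batch: 34−15=19 responders and 11−4=7 non-responders.

19 responders and 7 non-responders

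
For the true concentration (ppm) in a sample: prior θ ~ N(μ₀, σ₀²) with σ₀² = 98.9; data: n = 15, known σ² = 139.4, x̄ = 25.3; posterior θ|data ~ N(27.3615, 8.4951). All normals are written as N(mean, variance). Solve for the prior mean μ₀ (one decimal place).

μ₀ = 49.3

With known observation variance, the Normal–Normal posterior has precision τ_n = τ₀ + n/σ² and mean μ_n = (τ₀μ₀ + (n/σ²)x̄)/τ_n.
Here τ₀ = 1/98.9 = 0.010111 and τ_data = 15/139.4 = 0.107604, so τ_n = 0.117715.
Rearranging for μ₀: μ₀ = (μ_n·τ_n − τ_data·x̄)/τ₀ = (27.3615·0.117715 − 0.107604·25.3) / 0.010111 = 0.498478/0.010111 ≈ 49.3.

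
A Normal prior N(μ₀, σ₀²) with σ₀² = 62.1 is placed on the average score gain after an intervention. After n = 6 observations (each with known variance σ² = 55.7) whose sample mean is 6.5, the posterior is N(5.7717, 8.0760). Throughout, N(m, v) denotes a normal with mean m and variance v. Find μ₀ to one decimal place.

μ₀ = 0.9

The posterior mean is a precision-weighted average: μ_n = (τ₀μ₀ + τ_data·x̄)/(τ₀+τ_data), with τ₀=1/σ₀² and τ_data=n/σ².
Here τ₀ = 1/62.1 = 0.016103 and τ_data = 6/55.7 = 0.107720, so τ_n = 0.123823.
Rearranging for μ₀: μ₀ = (μ_n·τ_n − τ_data·x̄)/τ₀ = (5.7717·0.123823 − 0.107720·6.5) / 0.016103 = 0.014489/0.016103 ≈ 0.9.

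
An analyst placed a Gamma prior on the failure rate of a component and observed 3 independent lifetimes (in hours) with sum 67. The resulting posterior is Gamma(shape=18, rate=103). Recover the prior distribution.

Gamma–exponential conjugacy: posterior shape = α + n, posterior rate = β + Σtᵢ.
So α = 18 − 3 = 15 and β = 103 − 67 = 36.

Gamma(shape=15, rate=36)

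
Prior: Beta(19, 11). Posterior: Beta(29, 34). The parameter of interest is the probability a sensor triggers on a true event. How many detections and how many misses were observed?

10 detections and 23 misses

Under Beta–binomial conjugacy the posterior parameters are (a+s, b+f).
So s = 29 − 19 = 10 and f = 34 − 11 = 23.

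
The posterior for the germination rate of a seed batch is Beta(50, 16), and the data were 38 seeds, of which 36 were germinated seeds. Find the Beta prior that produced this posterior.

Beta(14, 14)

Under Beta–binomial conjugacy the posterior parameters are (α+s, β+f).
Subtract the data counts: 50−36=14, 16−2=14.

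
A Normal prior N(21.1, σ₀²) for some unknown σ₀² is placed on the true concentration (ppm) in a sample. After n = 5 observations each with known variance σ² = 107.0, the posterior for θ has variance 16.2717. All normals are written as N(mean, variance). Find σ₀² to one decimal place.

σ₀² = 67.9

For the Normal–Normal model with known σ², precisions add: τ_n = τ₀ + n/σ².
So 1/σ₀² = 1/16.2717 − 5/107.0 = 0.061456 − 0.046729 = 0.014727.
Hence σ₀² = 1/0.014727 ≈ 67.9.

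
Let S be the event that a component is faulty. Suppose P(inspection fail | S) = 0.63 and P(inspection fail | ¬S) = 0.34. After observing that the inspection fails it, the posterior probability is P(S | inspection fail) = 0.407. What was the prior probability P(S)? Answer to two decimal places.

In odds form, posterior odds = prior odds × likelihood ratio, so prior odds = posterior odds ÷ LR.
Posterior odds = 0.407/(1−0.407) = 0.6863. LR = 0.63/0.34 = 1.8529.
Prior odds = 0.6863/1.8529 = 0.3704, so P(S) = 0.3704/(1+0.3704) ≈ 0.27.

P(S) = 0.27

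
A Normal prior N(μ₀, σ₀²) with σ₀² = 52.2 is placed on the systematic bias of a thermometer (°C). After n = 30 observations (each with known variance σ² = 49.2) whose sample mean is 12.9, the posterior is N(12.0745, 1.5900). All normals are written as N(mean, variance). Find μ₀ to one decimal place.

μ₀ = -14.2

The posterior mean is a precision-weighted average: μ_n = (τ₀μ₀ + τ_data·x̄)/(τ₀+τ_data), with τ₀=1/σ₀² and τ_data=n/σ².
Here τ₀ = 1/52.2 = 0.019157 and τ_data = 30/49.2 = 0.609756, so τ_n = 0.628913.
Rearranging for μ₀: μ₀ = (μ_n·τ_n − τ_data·x̄)/τ₀ = (12.0745·0.628913 − 0.609756·12.9) / 0.019157 = -0.272042/0.019157 ≈ -14.2.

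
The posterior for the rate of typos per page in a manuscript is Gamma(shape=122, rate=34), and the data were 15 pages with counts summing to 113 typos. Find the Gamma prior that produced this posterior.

A Gamma(α, β) prior (rate parametrization) on a Poisson rate with n observations summing to S gives posterior Gamma(α+S, β+n).
So α = 122 − 113 = 9 and β = 34 − 15 = 19.

Gamma(shape=9, rate=19)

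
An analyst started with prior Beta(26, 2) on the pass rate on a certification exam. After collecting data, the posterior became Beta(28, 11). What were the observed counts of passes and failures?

2 passes and 9 failures

A Beta(α, β) prior with s successes and f failures in binomial data gives a Beta(α+s, β+f) posterior.
Match parameters: s=28−26=2, f=11−2=9.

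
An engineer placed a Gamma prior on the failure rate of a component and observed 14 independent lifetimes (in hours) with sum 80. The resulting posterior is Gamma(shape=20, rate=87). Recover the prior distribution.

Gamma(shape=6, rate=7)

Gamma–exponential conjugacy: posterior shape = α + n, posterior rate = β + Σtᵢ.
So α = 20 − 14 = 6 and β = 87 − 80 = 7.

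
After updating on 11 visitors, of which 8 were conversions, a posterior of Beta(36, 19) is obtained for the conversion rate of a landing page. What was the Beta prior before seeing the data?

Beta(28, 16)

Beta is conjugate to the binomial likelihood: posterior = Beta(a+s, b+f).
So a = 36 − 8 = 28 and b = 19 − 3 = 16.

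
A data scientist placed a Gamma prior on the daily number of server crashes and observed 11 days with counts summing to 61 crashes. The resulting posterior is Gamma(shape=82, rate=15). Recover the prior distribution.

Gamma–Poisson conjugacy: posterior shape = α + Σxᵢ, posterior rate = β + n.
So α = 82 − 61 = 21 and β = 15 − 11 = 4.

Gamma(shape=21, rate=4)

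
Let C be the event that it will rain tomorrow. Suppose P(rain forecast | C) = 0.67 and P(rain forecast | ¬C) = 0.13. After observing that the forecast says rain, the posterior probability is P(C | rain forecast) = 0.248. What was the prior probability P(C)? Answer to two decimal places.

P(C) = 0.06

Bayes' rule in odds form gives O(C|E) = O(C)·[P(E|C)/P(E|¬C)], hence O(C) = O(C|E)/LR.
Posterior odds = 0.248/(1−0.248) = 0.3298. LR = 0.67/0.13 = 5.1538.
Prior odds = 0.3298/5.1538 = 0.0640, so P(C) = 0.0640/(1+0.0640) ≈ 0.06.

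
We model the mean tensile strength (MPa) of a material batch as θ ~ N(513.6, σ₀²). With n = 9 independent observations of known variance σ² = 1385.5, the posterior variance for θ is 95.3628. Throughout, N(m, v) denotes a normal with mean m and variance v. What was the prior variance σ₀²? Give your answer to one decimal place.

Posterior precision equals prior precision plus data precision: 1/σ_n² = 1/σ₀² + n/σ².
So 1/σ₀² = 1/95.3628 − 9/1385.5 = 0.010486 − 0.006496 = 0.003990.
Hence σ₀² = 1/0.003990 ≈ 250.6.

σ₀² = 250.6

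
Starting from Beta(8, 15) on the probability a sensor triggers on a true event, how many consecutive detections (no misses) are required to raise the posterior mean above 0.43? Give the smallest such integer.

k = 4

After k detections and 0 misses the posterior is Beta(8+k, 15), with mean (8+k)/(8+15+k).
Set (8+k)/(23+k) > 0.43 and solve: k > (0.43·23 − 8)/(1 − 0.43) = 3.316.
The smallest integer exceeding 3.316 is 4, and checking k=4: (12)/(27) = 0.4444 > 0.43.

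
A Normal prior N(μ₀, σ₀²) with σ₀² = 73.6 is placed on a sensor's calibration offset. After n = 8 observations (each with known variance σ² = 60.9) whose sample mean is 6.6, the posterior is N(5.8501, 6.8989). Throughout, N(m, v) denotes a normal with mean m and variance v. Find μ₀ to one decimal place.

With known observation variance, the Normal–Normal posterior has precision τ_n = τ₀ + n/σ² and mean μ_n = (τ₀μ₀ + (n/σ²)x̄)/τ_n.
Here τ₀ = 1/73.6 = 0.013587 and τ_data = 8/60.9 = 0.131363, so τ_n = 0.144950.
Rearranging for μ₀: μ₀ = (μ_n·τ_n − τ_data·x̄)/τ₀ = (5.8501·0.144950 − 0.131363·6.6) / 0.013587 = -0.019024/0.013587 ≈ -1.4.

μ₀ = -1.4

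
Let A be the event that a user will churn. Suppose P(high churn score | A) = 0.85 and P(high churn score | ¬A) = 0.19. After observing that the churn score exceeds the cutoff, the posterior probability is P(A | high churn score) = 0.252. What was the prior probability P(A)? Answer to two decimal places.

P(A) = 0.07

In odds form, posterior odds = prior odds × likelihood ratio, so prior odds = posterior odds ÷ LR.
Posterior odds = 0.252/(1−0.252) = 0.3369. LR = 0.85/0.19 = 4.4737.
Prior odds = 0.3369/4.4737 = 0.0753, so P(A) = 0.0753/(1+0.0753) ≈ 0.07.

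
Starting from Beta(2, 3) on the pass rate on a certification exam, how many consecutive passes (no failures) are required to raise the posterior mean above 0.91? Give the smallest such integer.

After k passes and 0 failures the posterior is Beta(2+k, 3), with mean (2+k)/(2+3+k).
Set (2+k)/(5+k) > 0.91 and solve: k > (0.91·5 − 2)/(1 − 0.91) = 28.333.
The smallest integer exceeding 28.333 is 29, and checking k=29: (31)/(34) = 0.9118 > 0.91.

k = 29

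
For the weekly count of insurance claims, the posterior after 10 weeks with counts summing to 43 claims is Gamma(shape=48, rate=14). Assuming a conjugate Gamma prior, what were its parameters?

Gamma(shape=5, rate=4)

Gamma–Poisson conjugacy: posterior shape = α + Σxᵢ, posterior rate = β + n.
So α = 48 − 43 = 5 and β = 14 − 10 = 4.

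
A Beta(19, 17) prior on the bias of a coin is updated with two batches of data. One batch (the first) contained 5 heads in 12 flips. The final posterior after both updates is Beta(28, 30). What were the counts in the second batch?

4 heads and 6 tails

Sequential conjugate updates are equivalent to a single update on the pooled data, so total successes = posterior α − prior α and total failures = posterior β − prior β.
Total across both batches: 28−19=9 heads, 30−17=13 tails.
Subtract the first batch: 9−5=4 heads and 13−7=6 tails.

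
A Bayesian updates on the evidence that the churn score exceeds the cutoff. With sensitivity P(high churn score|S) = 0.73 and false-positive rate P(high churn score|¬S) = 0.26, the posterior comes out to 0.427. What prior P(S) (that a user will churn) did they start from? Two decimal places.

In odds form, posterior odds = prior odds × likelihood ratio, so prior odds = posterior odds ÷ LR.
Posterior odds = 0.427/(1−0.427) = 0.7452. LR = 0.73/0.26 = 2.8077.
Prior odds = 0.7452/2.8077 = 0.2654, so P(S) = 0.2654/(1+0.2654) ≈ 0.21.

P(S) = 0.21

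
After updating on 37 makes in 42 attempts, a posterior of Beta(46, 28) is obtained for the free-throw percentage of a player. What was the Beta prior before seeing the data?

Beta is conjugate to the binomial likelihood: posterior = Beta(α+s, β+f).
Subtract the data counts: 46−37=9, 28−5=23.

Beta(9, 23)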